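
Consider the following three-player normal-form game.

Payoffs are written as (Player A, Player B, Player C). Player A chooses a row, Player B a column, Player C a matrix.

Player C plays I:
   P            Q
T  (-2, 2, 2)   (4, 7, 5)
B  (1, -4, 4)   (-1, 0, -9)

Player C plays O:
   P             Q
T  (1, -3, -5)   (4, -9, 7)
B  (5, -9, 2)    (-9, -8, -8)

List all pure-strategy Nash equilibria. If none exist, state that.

For each player, find the best response to each opponent profile; mutual best responses are the pure NE.
Player A against (P, I): payoffs -2, 1 → best response B.
Player A against (P, O): payoffs 1, 5 → best response B.
Player A against (Q, I): payoffs 4, -1 → best response T.
Player A against (Q, O): payoffs 4, -9 → best response T.
Player B against (T, I): payoffs 2, 7 → best response Q.
Player B against (T, O): payoffs -3, -9 → best response P.
Player B against (B, I): payoffs -4, 0 → best response Q.
Player B against (B, O): payoffs -9, -8 → best response Q.
Player C against (T, P): payoffs 2, -5 → best response I.
Player C against (T, Q): payoffs 5, 7 → best response O.
Player C against (B, P): payoffs 4, 2 → best response I.
Player C against (B, Q): payoffs -9, -8 → best response O.
No profile is a mutual best response for all players.

There is no pure-strategy Nash equilibrium.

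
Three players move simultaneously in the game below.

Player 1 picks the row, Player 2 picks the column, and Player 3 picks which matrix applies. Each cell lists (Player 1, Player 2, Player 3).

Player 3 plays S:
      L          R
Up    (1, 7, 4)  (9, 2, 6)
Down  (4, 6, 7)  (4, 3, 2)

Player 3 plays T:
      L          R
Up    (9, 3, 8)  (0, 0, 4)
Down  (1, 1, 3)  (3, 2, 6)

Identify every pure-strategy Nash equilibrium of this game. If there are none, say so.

The pure Nash equilibria are (Up, L, T) and (Down, L, S) and (Down, R, T).

(Up, L, S): Player 1 can switch to Down (1 → 4). Not NE.
(Up, L, T): Player 1 gets 9, best alternative 1; Player 2 gets 3, best alternative 0; Player 3 gets 8, best alternative 4. No profitable deviation — NE.
(Up, R, S): Player 2 can switch to L (2 → 7). Not NE.
(Up, R, T): Player 1 can switch to Down (0 → 3). Not NE.
(Down, L, S): Player 1 gets 4, best alternative 1; Player 2 gets 6, best alternative 3; Player 3 gets 7, best alternative 3. No profitable deviation — NE.
(Down, L, T): Player 1 can switch to Up (1 → 9). Not NE.
(Down, R, S): Player 1 can switch to Up (4 → 9). Not NE.
(Down, R, T): Player 1 gets 3, best alternative 0; Player 2 gets 2, best alternative 1; Player 3 gets 6, best alternative 2. No profitable deviation — NE.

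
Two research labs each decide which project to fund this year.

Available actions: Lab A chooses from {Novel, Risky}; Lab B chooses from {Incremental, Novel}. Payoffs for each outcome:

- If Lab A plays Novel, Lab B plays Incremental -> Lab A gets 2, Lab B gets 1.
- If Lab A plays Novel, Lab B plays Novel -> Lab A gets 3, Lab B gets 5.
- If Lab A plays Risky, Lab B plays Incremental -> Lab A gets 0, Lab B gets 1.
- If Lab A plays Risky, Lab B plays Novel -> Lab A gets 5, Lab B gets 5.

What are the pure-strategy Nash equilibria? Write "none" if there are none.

Lab A against Incremental: payoffs 2, 0 → best response Novel.
Lab A against Novel: payoffs 3, 5 → best response Risky.
Lab B against Novel: payoffs 1, 5 → best response Novel.
Lab B against Risky: payoffs 1, 5 → best response Novel.
Mutual best responses: (Risky, Novel).

Pure NE: (Risky, Novel)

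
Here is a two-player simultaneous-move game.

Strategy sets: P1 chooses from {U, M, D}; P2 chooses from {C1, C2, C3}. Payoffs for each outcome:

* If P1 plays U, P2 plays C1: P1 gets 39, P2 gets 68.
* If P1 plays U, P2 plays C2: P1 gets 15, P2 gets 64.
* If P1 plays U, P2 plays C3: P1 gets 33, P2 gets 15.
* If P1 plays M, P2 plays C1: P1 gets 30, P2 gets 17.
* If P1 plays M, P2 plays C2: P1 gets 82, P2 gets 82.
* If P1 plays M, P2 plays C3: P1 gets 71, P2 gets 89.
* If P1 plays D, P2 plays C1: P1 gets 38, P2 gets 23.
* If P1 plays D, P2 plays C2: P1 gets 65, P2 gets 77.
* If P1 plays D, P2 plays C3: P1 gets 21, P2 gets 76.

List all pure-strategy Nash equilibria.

(U, C1): P1 gets 39, best alternative 38; P2 gets 68, best alternative 64. No profitable deviation — NE.
(U, C2): P1 can switch to M (15 → 82). Not NE.
(U, C3): P1 can switch to M (33 → 71). Not NE.
(M, C1): P1 can switch to U (30 → 39). Not NE.
(M, C2): P2 can switch to C3 (82 → 89). Not NE.
(M, C3): P1 gets 71, best alternative 33; P2 gets 89, best alternative 82. No profitable deviation — NE.
(D, C1): P1 can switch to U (38 → 39). Not NE.
(D, C2): P1 can switch to M (65 → 82). Not NE.
(The remaining 1 profile has a profitable deviation by the same check.)

The pure Nash equilibria are (U, C1) and (M, C3).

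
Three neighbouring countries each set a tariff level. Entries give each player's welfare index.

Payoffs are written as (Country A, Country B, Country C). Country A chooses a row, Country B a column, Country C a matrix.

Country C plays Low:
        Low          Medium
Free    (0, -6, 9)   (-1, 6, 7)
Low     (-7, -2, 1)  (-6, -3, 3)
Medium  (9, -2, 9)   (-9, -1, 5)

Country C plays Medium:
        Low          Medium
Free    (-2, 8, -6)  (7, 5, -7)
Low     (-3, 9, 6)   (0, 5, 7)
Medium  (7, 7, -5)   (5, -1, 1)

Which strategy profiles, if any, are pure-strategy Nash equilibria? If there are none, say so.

Pure NE: (Free, Medium, Low)

For each strategy profile, look for a profitable unilateral deviation.
(Free, Low, Low): Country A can switch to Medium (0 → 9). Not NE.
(Free, Low, Medium): Country A can switch to Medium (-2 → 7). Not NE.
(Free, Medium, Low): Country A gets -1, best alternative -6; Country B gets 6, best alternative -6; Country C gets 7, best alternative -7. No profitable deviation — NE.
(Free, Medium, Medium): Country B can switch to Low (5 → 8). Not NE.
(Low, Low, Low): Country A can switch to Free (-7 → 0). Not NE.
(Low, Low, Medium): Country A can switch to Free (-3 → -2). Not NE.
(Low, Medium, Low): Country A can switch to Free (-6 → -1). Not NE.
(Low, Medium, Medium): Country A can switch to Free (0 → 7). Not NE.
(Medium, Low, Low): Country B can switch to Medium (-2 → -1). Not NE.
(The remaining 3 profiles each have a profitable deviation by the same check.)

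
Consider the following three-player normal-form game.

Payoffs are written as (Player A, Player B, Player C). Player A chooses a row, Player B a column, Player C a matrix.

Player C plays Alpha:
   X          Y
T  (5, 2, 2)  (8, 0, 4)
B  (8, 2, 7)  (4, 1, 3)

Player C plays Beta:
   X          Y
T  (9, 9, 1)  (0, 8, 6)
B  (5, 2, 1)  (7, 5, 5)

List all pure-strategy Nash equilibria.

(T, X, Alpha): Player A can switch to B (5 → 8). Not NE.
(T, X, Beta): Player C can switch to Alpha (1 → 2). Not NE.
(T, Y, Alpha): Player B can switch to X (0 → 2). Not NE.
(T, Y, Beta): Player A can switch to B (0 → 7). Not NE.
(B, X, Alpha): Player A gets 8, best alternative 5; Player B gets 2, best alternative 1; Player C gets 7, best alternative 1. No profitable deviation — NE.
(B, X, Beta): Player A can switch to T (5 → 9). Not NE.
(B, Y, Alpha): Player A can switch to T (4 → 8). Not NE.
(B, Y, Beta): Player A gets 7, best alternative 0; Player B gets 5, best alternative 2; Player C gets 5, best alternative 3. No profitable deviation — NE.

(B, X, Alpha), (B, Y, Beta)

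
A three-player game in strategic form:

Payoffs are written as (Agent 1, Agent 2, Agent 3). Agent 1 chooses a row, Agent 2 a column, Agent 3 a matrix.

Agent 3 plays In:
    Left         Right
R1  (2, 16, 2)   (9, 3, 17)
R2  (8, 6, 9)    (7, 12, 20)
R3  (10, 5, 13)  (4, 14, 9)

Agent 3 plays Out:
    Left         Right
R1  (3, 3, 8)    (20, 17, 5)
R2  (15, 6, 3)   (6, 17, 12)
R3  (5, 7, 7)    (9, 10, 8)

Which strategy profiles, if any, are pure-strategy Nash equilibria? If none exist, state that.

This game has no pure Nash equilibrium.

For each strategy profile, look for a profitable unilateral deviation.
(R1, Left, In): Agent 1 can switch to R2 (2 → 8). Not NE.
(R1, Left, Out): Agent 1 can switch to R2 (3 → 15). Not NE.
(R1, Right, In): Agent 2 can switch to Left (3 → 16). Not NE.
(R1, Right, Out): Agent 3 can switch to In (5 → 17). Not NE.
(R2, Left, In): Agent 1 can switch to R3 (8 → 10). Not NE.
(R2, Left, Out): Agent 2 can switch to Right (6 → 17). Not NE.
(The remaining 6 profiles each have a profitable deviation by the same check.)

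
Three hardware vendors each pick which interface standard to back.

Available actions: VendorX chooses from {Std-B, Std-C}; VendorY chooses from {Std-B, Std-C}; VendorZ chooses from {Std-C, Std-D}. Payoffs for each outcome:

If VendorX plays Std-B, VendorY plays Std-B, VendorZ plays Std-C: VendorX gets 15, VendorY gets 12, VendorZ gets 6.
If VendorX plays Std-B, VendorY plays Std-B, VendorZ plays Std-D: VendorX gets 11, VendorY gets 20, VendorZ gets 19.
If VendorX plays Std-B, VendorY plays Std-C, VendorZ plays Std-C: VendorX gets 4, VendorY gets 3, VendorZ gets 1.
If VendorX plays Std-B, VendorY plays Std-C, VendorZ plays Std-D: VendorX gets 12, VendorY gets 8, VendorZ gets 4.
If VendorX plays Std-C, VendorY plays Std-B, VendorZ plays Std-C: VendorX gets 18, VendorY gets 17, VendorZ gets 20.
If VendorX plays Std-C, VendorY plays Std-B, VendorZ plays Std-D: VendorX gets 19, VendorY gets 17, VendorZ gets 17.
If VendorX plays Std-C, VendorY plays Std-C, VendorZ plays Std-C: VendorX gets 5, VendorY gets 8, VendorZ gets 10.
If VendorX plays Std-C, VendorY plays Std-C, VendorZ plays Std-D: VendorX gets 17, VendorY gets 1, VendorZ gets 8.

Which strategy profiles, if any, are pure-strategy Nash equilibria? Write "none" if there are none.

(Std-C, Std-B, Std-C)

(Std-B, Std-B, Std-C): VendorX can switch to Std-C (15 → 18). Not NE.
(Std-B, Std-B, Std-D): VendorX can switch to Std-C (11 → 19). Not NE.
(Std-B, Std-C, Std-C): VendorX can switch to Std-C (4 → 5). Not NE.
(Std-B, Std-C, Std-D): VendorX can switch to Std-C (12 → 17). Not NE.
(Std-C, Std-B, Std-C): VendorX gets 18, best alternative 15; VendorY gets 17, best alternative 8; VendorZ gets 20, best alternative 17. No profitable deviation — NE.
(Std-C, Std-B, Std-D): VendorZ can switch to Std-C (17 → 20). Not NE.
(Std-C, Std-C, Std-C): VendorY can switch to Std-B (8 → 17). Not NE.
(The remaining 1 profile has a profitable deviation by the same check.)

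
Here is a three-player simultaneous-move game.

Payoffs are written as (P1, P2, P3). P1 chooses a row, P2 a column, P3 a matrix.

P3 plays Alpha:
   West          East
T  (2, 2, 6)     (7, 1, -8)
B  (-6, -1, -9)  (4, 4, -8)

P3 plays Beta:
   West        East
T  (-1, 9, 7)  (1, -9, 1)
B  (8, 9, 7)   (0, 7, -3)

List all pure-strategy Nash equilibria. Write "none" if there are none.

Check each profile: it is a Nash equilibrium iff no player can strictly gain by switching unilaterally.
(T, West, Alpha): P3 can switch to Beta (6 → 7). Not NE.
(T, West, Beta): P1 can switch to B (-1 → 8). Not NE.
(T, East, Alpha): P2 can switch to West (1 → 2). Not NE.
(T, East, Beta): P2 can switch to West (-9 → 9). Not NE.
(B, West, Alpha): P1 can switch to T (-6 → 2). Not NE.
(B, West, Beta): P1 gets 8, best alternative -1; P2 gets 9, best alternative 7; P3 gets 7, best alternative -9. No profitable deviation — NE.
(B, East, Alpha): P1 can switch to T (4 → 7). Not NE.
(The remaining 1 profile has a profitable deviation by the same check.)

(B, West, Beta)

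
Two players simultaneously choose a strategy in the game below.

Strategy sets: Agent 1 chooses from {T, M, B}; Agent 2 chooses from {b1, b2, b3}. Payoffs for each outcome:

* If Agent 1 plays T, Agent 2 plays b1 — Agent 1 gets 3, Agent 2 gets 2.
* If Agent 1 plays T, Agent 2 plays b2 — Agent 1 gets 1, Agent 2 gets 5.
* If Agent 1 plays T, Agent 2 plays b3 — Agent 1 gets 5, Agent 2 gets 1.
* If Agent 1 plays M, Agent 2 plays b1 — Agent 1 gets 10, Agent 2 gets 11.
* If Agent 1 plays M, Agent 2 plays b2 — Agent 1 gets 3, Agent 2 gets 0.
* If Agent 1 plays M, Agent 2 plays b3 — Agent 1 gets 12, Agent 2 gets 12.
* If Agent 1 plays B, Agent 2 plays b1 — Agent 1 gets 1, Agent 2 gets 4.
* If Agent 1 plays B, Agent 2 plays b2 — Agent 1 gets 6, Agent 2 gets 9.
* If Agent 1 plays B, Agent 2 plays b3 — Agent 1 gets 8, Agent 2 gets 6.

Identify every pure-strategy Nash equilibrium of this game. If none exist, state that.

(M, b3); (B, b2)

(T, b1): Agent 1 can switch to M (3 → 10). Not NE.
(T, b2): Agent 1 can switch to M (1 → 3). Not NE.
(T, b3): Agent 1 can switch to M (5 → 12). Not NE.
(M, b1): Agent 2 can switch to b3 (11 → 12). Not NE.
(M, b2): Agent 1 can switch to B (3 → 6). Not NE.
(M, b3): Agent 1 gets 12, best alternative 8; Agent 2 gets 12, best alternative 11. No profitable deviation — NE.
(B, b1): Agent 1 can switch to T (1 → 3). Not NE.
(B, b2): Agent 1 gets 6, best alternative 3; Agent 2 gets 9, best alternative 6. No profitable deviation — NE.
(B, b3): Agent 1 can switch to M (8 → 12). Not NE.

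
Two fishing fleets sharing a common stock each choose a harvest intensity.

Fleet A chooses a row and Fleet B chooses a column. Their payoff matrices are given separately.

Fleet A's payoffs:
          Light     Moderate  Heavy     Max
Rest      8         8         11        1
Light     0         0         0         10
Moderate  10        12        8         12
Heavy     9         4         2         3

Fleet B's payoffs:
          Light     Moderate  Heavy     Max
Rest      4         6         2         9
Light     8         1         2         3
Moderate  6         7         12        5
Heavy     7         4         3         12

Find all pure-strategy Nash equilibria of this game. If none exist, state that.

No pure-strategy Nash equilibrium.

Check each profile: it is a Nash equilibrium iff no player can strictly gain by switching unilaterally.
(Rest, Light): Fleet A can switch to Moderate (8 → 10). Not NE.
(Rest, Moderate): Fleet A can switch to Moderate (8 → 12). Not NE.
(Rest, Heavy): Fleet B can switch to Light (2 → 4). Not NE.
(Rest, Max): Fleet A can switch to Light (1 → 10). Not NE.
(Light, Light): Fleet A can switch to Rest (0 → 8). Not NE.
(Light, Moderate): Fleet A can switch to Rest (0 → 8). Not NE.
(Light, Heavy): Fleet A can switch to Rest (0 → 11). Not NE.
(Light, Max): Fleet A can switch to Moderate (10 → 12). Not NE.
(Moderate, Light): Fleet B can switch to Moderate (6 → 7). Not NE.
(Moderate, Moderate): Fleet B can switch to Heavy (7 → 12). Not NE.
(The remaining 6 profiles each have a profitable deviation by the same check.)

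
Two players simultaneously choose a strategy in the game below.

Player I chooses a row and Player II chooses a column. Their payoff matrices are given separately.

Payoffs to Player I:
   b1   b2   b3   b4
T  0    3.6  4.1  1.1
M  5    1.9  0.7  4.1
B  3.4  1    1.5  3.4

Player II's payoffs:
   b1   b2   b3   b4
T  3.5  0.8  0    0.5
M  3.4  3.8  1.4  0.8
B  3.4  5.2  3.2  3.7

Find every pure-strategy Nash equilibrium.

Mark each player's best response to every combination of opponents' strategies; a profile where every player is best-responding is a pure Nash equilibrium.
Player I against b1: payoffs 0, 5, 3.4 → best response M.
Player I against b2: payoffs 3.6, 1.9, 1 → best response T.
Player I against b3: payoffs 4.1, 0.7, 1.5 → best response T.
Player I against b4: payoffs 1.1, 4.1, 3.4 → best response M.
Player II against T: payoffs 3.5, 0.8, 0, 0.5 → best response b1.
Player II against M: payoffs 3.4, 3.8, 1.4, 0.8 → best response b2.
Player II against B: payoffs 3.4, 5.2, 3.2, 3.7 → best response b2.
No profile is a mutual best response for all players.

No pure-strategy Nash equilibrium.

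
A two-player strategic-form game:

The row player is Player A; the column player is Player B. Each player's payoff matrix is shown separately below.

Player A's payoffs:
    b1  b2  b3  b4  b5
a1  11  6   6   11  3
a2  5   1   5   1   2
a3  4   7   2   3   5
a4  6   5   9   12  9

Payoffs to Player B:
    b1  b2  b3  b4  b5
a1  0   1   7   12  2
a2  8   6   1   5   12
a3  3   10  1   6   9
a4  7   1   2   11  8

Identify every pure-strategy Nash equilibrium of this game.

(a1, b1): Player B can switch to b2 (0 → 1). Not NE.
(a1, b2): Player A can switch to a3 (6 → 7). Not NE.
(a1, b3): Player A can switch to a4 (6 → 9). Not NE.
(a1, b4): Player A can switch to a4 (11 → 12). Not NE.
(a1, b5): Player A can switch to a3 (3 → 5). Not NE.
(a2, b1): Player A can switch to a1 (5 → 11). Not NE.
(a2, b2): Player A can switch to a1 (1 → 6). Not NE.
(a2, b3): Player A can switch to a1 (5 → 6). Not NE.
(a2, b4): Player A can switch to a1 (1 → 11). Not NE.
(a2, b5): Player A can switch to a1 (2 → 3). Not NE.
(a3, b1): Player A can switch to a1 (4 → 11). Not NE.
(a3, b2): Player A gets 7, best alternative 6; Player B gets 10, best alternative 9. No profitable deviation — NE.
(a3, b3): Player A can switch to a1 (2 → 6). Not NE.
(a4, b4): Player A gets 12, best alternative 11; Player B gets 11, best alternative 8. No profitable deviation — NE.
(The remaining 6 profiles each have a profitable deviation by the same check.)

(a3, b2) and (a4, b4)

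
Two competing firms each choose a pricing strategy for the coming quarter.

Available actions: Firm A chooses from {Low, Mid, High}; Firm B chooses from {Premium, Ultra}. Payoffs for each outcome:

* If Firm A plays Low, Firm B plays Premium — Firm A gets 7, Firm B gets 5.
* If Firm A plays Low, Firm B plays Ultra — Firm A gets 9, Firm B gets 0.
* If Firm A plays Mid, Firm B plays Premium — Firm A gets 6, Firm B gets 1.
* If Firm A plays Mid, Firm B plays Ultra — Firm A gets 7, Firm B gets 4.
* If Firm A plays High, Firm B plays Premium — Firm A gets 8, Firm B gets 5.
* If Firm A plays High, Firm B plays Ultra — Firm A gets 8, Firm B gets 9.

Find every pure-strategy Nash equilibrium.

Check each profile: it is a Nash equilibrium iff no player can strictly gain by switching unilaterally.
(Low, Premium): Firm A can switch to High (7 → 8). Not NE.
(Low, Ultra): Firm B can switch to Premium (0 → 5). Not NE.
(Mid, Premium): Firm A can switch to Low (6 → 7). Not NE.
(Mid, Ultra): Firm A can switch to Low (7 → 9). Not NE.
(High, Premium): Firm B can switch to Ultra (5 → 9). Not NE.
(High, Ultra): Firm A can switch to Low (8 → 9). Not NE.

none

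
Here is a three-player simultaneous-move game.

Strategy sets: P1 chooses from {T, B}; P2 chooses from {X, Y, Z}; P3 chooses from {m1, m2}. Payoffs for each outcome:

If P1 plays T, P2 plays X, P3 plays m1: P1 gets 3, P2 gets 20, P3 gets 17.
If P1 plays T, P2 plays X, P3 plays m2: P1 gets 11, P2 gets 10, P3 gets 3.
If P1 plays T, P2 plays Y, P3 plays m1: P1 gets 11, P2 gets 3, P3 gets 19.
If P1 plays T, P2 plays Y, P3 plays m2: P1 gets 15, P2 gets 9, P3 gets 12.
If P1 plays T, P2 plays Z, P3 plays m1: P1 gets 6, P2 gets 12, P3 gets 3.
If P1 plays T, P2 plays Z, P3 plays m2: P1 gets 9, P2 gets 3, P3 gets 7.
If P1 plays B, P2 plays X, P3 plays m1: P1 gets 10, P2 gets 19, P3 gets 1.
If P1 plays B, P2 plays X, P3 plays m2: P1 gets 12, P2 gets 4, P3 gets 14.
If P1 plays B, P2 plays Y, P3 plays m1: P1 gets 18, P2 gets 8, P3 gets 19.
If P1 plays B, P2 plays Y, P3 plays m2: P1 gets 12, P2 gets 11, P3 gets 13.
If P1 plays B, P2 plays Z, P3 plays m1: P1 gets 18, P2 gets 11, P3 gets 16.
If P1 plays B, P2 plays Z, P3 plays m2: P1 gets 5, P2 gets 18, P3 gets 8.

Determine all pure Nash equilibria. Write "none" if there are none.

There is no pure-strategy Nash equilibrium.

P1 against (X, m1): payoffs 3, 10 → best response B.
P1 against (X, m2): payoffs 11, 12 → best response B.
P1 against (Y, m1): payoffs 11, 18 → best response B.
P1 against (Y, m2): payoffs 15, 12 → best response T.
P1 against (Z, m1): payoffs 6, 18 → best response B.
P1 against (Z, m2): payoffs 9, 5 → best response T.
P2 against (T, m1): payoffs 20, 3, 12 → best response X.
P2 against (T, m2): payoffs 10, 9, 3 → best response X.
P2 against (B, m1): payoffs 19, 8, 11 → best response X.
P2 against (B, m2): payoffs 4, 11, 18 → best response Z.
P3 against (T, X): payoffs 17, 3 → best response m1.
P3 against (T, Y): payoffs 19, 12 → best response m1.
P3 against (T, Z): payoffs 3, 7 → best response m2.
P3 against (B, X): payoffs 1, 14 → best response m2.
P3 against (B, Y): payoffs 19, 13 → best response m1.
P3 against (B, Z): payoffs 16, 8 → best response m1.
No profile is a mutual best response for all players.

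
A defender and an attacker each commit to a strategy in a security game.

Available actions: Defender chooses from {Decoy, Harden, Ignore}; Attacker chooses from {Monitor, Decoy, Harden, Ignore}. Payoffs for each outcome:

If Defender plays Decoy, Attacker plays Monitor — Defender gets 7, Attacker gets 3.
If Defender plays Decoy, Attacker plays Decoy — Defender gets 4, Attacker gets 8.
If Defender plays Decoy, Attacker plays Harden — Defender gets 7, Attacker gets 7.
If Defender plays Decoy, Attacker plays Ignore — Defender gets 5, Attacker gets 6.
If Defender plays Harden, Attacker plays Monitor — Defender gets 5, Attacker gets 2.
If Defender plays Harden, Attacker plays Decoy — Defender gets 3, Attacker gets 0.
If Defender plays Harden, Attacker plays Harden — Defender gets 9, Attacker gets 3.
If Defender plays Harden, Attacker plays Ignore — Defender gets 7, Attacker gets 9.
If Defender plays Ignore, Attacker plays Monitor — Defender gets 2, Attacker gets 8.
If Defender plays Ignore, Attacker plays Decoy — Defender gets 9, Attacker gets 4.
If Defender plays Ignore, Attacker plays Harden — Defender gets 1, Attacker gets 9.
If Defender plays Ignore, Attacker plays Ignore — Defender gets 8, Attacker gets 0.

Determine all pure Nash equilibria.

Defender against Monitor: payoffs 7, 5, 2 → best response Decoy.
Defender against Decoy: payoffs 4, 3, 9 → best response Ignore.
Defender against Harden: payoffs 7, 9, 1 → best response Harden.
Defender against Ignore: payoffs 5, 7, 8 → best response Ignore.
Attacker against Decoy: payoffs 3, 8, 7, 6 → best response Decoy.
Attacker against Harden: payoffs 2, 0, 3, 9 → best response Ignore.
Attacker against Ignore: payoffs 8, 4, 9, 0 → best response Harden.
No profile is a mutual best response for all players.

No pure-strategy Nash equilibrium.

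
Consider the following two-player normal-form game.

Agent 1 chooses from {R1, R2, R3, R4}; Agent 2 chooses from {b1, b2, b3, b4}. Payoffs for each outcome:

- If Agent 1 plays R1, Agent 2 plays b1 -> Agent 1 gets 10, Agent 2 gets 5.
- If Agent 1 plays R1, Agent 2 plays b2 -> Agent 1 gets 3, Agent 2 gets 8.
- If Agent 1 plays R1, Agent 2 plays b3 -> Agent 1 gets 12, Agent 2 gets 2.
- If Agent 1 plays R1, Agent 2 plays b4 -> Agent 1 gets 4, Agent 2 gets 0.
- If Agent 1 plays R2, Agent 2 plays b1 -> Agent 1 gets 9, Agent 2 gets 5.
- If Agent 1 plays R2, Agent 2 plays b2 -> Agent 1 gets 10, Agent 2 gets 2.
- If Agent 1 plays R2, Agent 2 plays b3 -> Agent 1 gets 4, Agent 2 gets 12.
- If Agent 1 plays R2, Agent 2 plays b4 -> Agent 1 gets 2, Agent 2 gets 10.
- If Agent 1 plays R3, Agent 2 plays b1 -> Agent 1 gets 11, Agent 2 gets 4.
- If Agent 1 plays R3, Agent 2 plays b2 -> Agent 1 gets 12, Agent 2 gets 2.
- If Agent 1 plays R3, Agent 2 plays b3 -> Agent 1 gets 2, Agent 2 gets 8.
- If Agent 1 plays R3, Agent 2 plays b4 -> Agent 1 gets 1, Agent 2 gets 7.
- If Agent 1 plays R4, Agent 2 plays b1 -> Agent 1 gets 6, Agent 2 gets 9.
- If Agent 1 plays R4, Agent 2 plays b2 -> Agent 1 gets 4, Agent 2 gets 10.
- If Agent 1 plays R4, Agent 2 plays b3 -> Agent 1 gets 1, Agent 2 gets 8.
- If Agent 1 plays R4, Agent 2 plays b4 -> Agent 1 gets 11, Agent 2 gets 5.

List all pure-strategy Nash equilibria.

none

Agent 1 against b1: payoffs 10, 9, 11, 6 → best response R3.
Agent 1 against b2: payoffs 3, 10, 12, 4 → best response R3.
Agent 1 against b3: payoffs 12, 4, 2, 1 → best response R1.
Agent 1 against b4: payoffs 4, 2, 1, 11 → best response R4.
Agent 2 against R1: payoffs 5, 8, 2, 0 → best response b2.
Agent 2 against R2: payoffs 5, 2, 12, 10 → best response b3.
Agent 2 against R3: payoffs 4, 2, 8, 7 → best response b3.
Agent 2 against R4: payoffs 9, 10, 8, 5 → best response b2.
No profile is a mutual best response for all players.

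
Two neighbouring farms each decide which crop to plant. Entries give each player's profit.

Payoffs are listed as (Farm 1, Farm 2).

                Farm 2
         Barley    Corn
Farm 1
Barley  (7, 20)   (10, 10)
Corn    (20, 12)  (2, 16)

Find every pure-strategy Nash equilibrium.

Farm 1 against Barley: payoffs 7, 20 → best response Corn.
Farm 1 against Corn: payoffs 10, 2 → best response Barley.
Farm 2 against Barley: payoffs 20, 10 → best response Barley.
Farm 2 against Corn: payoffs 12, 16 → best response Corn.
No profile is a mutual best response for all players.

none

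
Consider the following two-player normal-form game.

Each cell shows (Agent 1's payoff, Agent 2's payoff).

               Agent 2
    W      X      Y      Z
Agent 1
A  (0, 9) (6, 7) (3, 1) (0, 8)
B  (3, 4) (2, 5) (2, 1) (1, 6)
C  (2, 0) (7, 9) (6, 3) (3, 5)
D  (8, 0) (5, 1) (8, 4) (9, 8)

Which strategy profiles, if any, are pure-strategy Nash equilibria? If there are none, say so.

Agent 1 against W: payoffs 0, 3, 2, 8 → best response D.
Agent 1 against X: payoffs 6, 2, 7, 5 → best response C.
Agent 1 against Y: payoffs 3, 2, 6, 8 → best response D.
Agent 1 against Z: payoffs 0, 1, 3, 9 → best response D.
Agent 2 against A: payoffs 9, 7, 1, 8 → best response W.
Agent 2 against B: payoffs 4, 5, 1, 6 → best response Z.
Agent 2 against C: payoffs 0, 9, 3, 5 → best response X.
Agent 2 against D: payoffs 0, 1, 4, 8 → best response Z.
Mutual best responses: (C, X); (D, Z).

(C, X), (D, Z)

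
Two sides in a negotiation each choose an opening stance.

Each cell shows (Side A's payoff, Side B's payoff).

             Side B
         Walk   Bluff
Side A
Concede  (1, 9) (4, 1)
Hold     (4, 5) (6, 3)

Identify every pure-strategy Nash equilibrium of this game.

Pure NE: (Hold, Walk)

Side A against Walk: payoffs 1, 4 → best response Hold.
Side A against Bluff: payoffs 4, 6 → best response Hold.
Side B against Concede: payoffs 9, 1 → best response Walk.
Side B against Hold: payoffs 5, 3 → best response Walk.
Mutual best responses: (Hold, Walk).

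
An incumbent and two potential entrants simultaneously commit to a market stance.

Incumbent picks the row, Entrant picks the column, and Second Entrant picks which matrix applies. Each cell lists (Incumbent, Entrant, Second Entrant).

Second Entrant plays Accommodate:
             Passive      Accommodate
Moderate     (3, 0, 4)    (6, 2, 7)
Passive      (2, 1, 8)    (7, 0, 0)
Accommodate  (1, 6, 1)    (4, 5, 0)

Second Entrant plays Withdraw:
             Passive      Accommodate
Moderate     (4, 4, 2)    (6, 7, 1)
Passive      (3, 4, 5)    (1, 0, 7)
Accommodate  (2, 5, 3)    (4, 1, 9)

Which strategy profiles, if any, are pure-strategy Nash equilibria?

none

Incumbent against (Passive, Accommodate): payoffs 3, 2, 1 → best response Moderate.
Incumbent against (Passive, Withdraw): payoffs 4, 3, 2 → best response Moderate.
Incumbent against (Accommodate, Accommodate): payoffs 6, 7, 4 → best response Passive.
Incumbent against (Accommodate, Withdraw): payoffs 6, 1, 4 → best response Moderate.
Entrant against (Moderate, Accommodate): payoffs 0, 2 → best response Accommodate.
Entrant against (Moderate, Withdraw): payoffs 4, 7 → best response Accommodate.
Entrant against (Passive, Accommodate): payoffs 1, 0 → best response Passive.
Entrant against (Passive, Withdraw): payoffs 4, 0 → best response Passive.
Entrant against (Accommodate, Accommodate): payoffs 6, 5 → best response Passive.
Entrant against (Accommodate, Withdraw): payoffs 5, 1 → best response Passive.
Second Entrant against (Moderate, Passive): payoffs 4, 2 → best response Accommodate.
Second Entrant against (Moderate, Accommodate): payoffs 7, 1 → best response Accommodate.
Second Entrant against (Passive, Passive): payoffs 8, 5 → best response Accommodate.
Second Entrant against (Passive, Accommodate): payoffs 0, 7 → best response Withdraw.
Second Entrant against (Accommodate, Passive): payoffs 1, 3 → best response Withdraw.
Second Entrant against (Accommodate, Accommodate): payoffs 0, 9 → best response Withdraw.
No profile is a mutual best response for all players.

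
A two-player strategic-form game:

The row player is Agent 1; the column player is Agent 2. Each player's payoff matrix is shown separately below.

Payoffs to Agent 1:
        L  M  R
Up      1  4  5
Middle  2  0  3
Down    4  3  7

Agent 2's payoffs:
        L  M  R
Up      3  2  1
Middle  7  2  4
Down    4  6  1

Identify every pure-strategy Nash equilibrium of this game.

none

Agent 1 against L: payoffs 1, 2, 4 → best response Down.
Agent 1 against M: payoffs 4, 0, 3 → best response Up.
Agent 1 against R: payoffs 5, 3, 7 → best response Down.
Agent 2 against Up: payoffs 3, 2, 1 → best response L.
Agent 2 against Middle: payoffs 7, 2, 4 → best response L.
Agent 2 against Down: payoffs 4, 6, 1 → best response M.
No profile is a mutual best response for all players.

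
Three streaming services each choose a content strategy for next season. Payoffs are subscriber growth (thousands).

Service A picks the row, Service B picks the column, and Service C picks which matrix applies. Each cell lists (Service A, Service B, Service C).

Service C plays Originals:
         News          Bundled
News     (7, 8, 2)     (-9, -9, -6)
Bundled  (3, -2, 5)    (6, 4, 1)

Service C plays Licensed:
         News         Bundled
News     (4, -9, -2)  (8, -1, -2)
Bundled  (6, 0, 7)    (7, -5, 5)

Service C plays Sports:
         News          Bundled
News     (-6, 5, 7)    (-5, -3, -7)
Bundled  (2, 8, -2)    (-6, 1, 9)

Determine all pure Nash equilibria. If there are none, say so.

(News, Bundled, Licensed), (Bundled, News, Licensed)

Mark each player's best response to every combination of opponents' strategies; a profile where every player is best-responding is a pure Nash equilibrium.
Service A against (News, Originals): payoffs 7, 3 → best response News.
Service A against (News, Licensed): payoffs 4, 6 → best response Bundled.
Service A against (News, Sports): payoffs -6, 2 → best response Bundled.
Service A against (Bundled, Originals): payoffs -9, 6 → best response Bundled.
Service A against (Bundled, Licensed): payoffs 8, 7 → best response News.
Service A against (Bundled, Sports): payoffs -5, -6 → best response News.
Service B against (News, Originals): payoffs 8, -9 → best response News.
Service B against (News, Licensed): payoffs -9, -1 → best response Bundled.
Service B against (News, Sports): payoffs 5, -3 → best response News.
Service B against (Bundled, Originals): payoffs -2, 4 → best response Bundled.
Service B against (Bundled, Licensed): payoffs 0, -5 → best response News.
Service B against (Bundled, Sports): payoffs 8, 1 → best response News.
Service C against (News, News): payoffs 2, -2, 7 → best response Sports.
Service C against (News, Bundled): payoffs -6, -2, -7 → best response Licensed.
Service C against (Bundled, News): payoffs 5, 7, -2 → best response Licensed.
Service C against (Bundled, Bundled): payoffs 1, 5, 9 → best response Sports.
Mutual best responses: (News, Bundled, Licensed); (Bundled, News, Licensed).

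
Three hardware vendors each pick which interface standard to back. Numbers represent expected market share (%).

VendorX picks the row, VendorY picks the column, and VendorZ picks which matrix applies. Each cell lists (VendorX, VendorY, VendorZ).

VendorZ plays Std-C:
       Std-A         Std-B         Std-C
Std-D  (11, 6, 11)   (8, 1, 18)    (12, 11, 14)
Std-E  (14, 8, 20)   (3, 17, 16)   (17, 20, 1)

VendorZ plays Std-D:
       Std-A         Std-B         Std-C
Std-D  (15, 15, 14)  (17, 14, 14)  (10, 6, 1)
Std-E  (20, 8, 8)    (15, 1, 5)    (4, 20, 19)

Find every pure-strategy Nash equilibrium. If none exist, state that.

No pure-strategy Nash equilibrium.

VendorX against (Std-A, Std-C): payoffs 11, 14 → best response Std-E.
VendorX against (Std-A, Std-D): payoffs 15, 20 → best response Std-E.
VendorX against (Std-B, Std-C): payoffs 8, 3 → best response Std-D.
VendorX against (Std-B, Std-D): payoffs 17, 15 → best response Std-D.
VendorX against (Std-C, Std-C): payoffs 12, 17 → best response Std-E.
VendorX against (Std-C, Std-D): payoffs 10, 4 → best response Std-D.
VendorY against (Std-D, Std-C): payoffs 6, 1, 11 → best response Std-C.
VendorY against (Std-D, Std-D): payoffs 15, 14, 6 → best response Std-A.
VendorY against (Std-E, Std-C): payoffs 8, 17, 20 → best response Std-C.
VendorY against (Std-E, Std-D): payoffs 8, 1, 20 → best response Std-C.
VendorZ against (Std-D, Std-A): payoffs 11, 14 → best response Std-D.
VendorZ against (Std-D, Std-B): payoffs 18, 14 → best response Std-C.
VendorZ against (Std-D, Std-C): payoffs 14, 1 → best response Std-C.
VendorZ against (Std-E, Std-A): payoffs 20, 8 → best response Std-C.
VendorZ against (Std-E, Std-B): payoffs 16, 5 → best response Std-C.
VendorZ against (Std-E, Std-C): payoffs 1, 19 → best response Std-D.
No profile is a mutual best response for all players.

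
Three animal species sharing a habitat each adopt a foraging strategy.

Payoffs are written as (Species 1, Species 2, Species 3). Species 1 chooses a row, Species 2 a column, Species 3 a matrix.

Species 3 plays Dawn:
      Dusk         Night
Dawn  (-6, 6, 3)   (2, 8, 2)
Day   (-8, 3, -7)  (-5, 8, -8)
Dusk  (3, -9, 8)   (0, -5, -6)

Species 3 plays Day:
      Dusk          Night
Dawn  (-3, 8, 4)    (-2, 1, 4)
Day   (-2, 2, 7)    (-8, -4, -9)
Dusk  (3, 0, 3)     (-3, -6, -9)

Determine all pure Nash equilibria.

none

Species 1 against (Dusk, Dawn): payoffs -6, -8, 3 → best response Dusk.
Species 1 against (Dusk, Day): payoffs -3, -2, 3 → best response Dusk.
Species 1 against (Night, Dawn): payoffs 2, -5, 0 → best response Dawn.
Species 1 against (Night, Day): payoffs -2, -8, -3 → best response Dawn.
Species 2 against (Dawn, Dawn): payoffs 6, 8 → best response Night.
Species 2 against (Dawn, Day): payoffs 8, 1 → best response Dusk.
Species 2 against (Day, Dawn): payoffs 3, 8 → best response Night.
Species 2 against (Day, Day): payoffs 2, -4 → best response Dusk.
Species 2 against (Dusk, Dawn): payoffs -9, -5 → best response Night.
Species 2 against (Dusk, Day): payoffs 0, -6 → best response Dusk.
Species 3 against (Dawn, Dusk): payoffs 3, 4 → best response Day.
Species 3 against (Dawn, Night): payoffs 2, 4 → best response Day.
Species 3 against (Day, Dusk): payoffs -7, 7 → best response Day.
Species 3 against (Day, Night): payoffs -8, -9 → best response Dawn.
Species 3 against (Dusk, Dusk): payoffs 8, 3 → best response Dawn.
Species 3 against (Dusk, Night): payoffs -6, -9 → best response Dawn.
No profile is a mutual best response for all players.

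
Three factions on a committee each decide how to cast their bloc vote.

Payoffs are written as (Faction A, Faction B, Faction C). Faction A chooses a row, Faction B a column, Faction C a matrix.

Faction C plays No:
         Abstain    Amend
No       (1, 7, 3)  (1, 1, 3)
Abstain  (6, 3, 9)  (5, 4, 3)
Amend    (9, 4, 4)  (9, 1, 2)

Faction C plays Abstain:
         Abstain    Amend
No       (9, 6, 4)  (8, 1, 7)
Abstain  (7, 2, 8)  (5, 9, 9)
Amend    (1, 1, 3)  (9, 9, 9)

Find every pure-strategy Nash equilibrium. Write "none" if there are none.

Pure-strategy Nash equilibria: (No, Abstain, Abstain), (Amend, Abstain, No), (Amend, Amend, Abstain)

Faction A against (Abstain, No): payoffs 1, 6, 9 → best response Amend.
Faction A against (Abstain, Abstain): payoffs 9, 7, 1 → best response No.
Faction A against (Amend, No): payoffs 1, 5, 9 → best response Amend.
Faction A against (Amend, Abstain): payoffs 8, 5, 9 → best response Amend.
Faction B against (No, No): payoffs 7, 1 → best response Abstain.
Faction B against (No, Abstain): payoffs 6, 1 → best response Abstain.
Faction B against (Abstain, No): payoffs 3, 4 → best response Amend.
Faction B against (Abstain, Abstain): payoffs 2, 9 → best response Amend.
Faction B against (Amend, No): payoffs 4, 1 → best response Abstain.
Faction B against (Amend, Abstain): payoffs 1, 9 → best response Amend.
Faction C against (No, Abstain): payoffs 3, 4 → best response Abstain.
Faction C against (No, Amend): payoffs 3, 7 → best response Abstain.
Faction C against (Abstain, Abstain): payoffs 9, 8 → best response No.
Faction C against (Abstain, Amend): payoffs 3, 9 → best response Abstain.
Faction C against (Amend, Abstain): payoffs 4, 3 → best response No.
Faction C against (Amend, Amend): payoffs 2, 9 → best response Abstain.
Mutual best responses: (No, Abstain, Abstain); (Amend, Abstain, No); (Amend, Amend, Abstain).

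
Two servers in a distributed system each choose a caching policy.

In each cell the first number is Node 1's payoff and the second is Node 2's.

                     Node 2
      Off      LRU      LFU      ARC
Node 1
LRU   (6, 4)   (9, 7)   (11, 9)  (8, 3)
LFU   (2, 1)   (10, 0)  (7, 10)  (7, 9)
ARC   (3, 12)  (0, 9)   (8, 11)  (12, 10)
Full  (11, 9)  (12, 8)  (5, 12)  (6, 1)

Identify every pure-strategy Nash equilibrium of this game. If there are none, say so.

For each player, find the best response to each opponent profile; mutual best responses are the pure NE.
Node 1 against Off: payoffs 6, 2, 3, 11 → best response Full.
Node 1 against LRU: payoffs 9, 10, 0, 12 → best response Full.
Node 1 against LFU: payoffs 11, 7, 8, 5 → best response LRU.
Node 1 against ARC: payoffs 8, 7, 12, 6 → best response ARC.
Node 2 against LRU: payoffs 4, 7, 9, 3 → best response LFU.
Node 2 against LFU: payoffs 1, 0, 10, 9 → best response LFU.
Node 2 against ARC: payoffs 12, 9, 11, 10 → best response Off.
Node 2 against Full: payoffs 9, 8, 12, 1 → best response LFU.
Mutual best responses: (LRU, LFU).

(LRU, LFU)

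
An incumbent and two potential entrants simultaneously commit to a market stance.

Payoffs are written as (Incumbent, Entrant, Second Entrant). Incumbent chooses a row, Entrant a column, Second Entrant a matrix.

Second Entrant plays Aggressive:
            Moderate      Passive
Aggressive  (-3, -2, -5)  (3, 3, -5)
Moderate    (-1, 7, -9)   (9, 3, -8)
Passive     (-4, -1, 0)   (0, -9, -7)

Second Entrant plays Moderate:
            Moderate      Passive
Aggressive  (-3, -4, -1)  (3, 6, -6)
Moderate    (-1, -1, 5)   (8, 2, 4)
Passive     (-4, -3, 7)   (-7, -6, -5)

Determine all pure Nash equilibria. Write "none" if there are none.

Incumbent against (Moderate, Aggressive): payoffs -3, -1, -4 → best response Moderate.
Incumbent against (Moderate, Moderate): payoffs -3, -1, -4 → best response Moderate.
Incumbent against (Passive, Aggressive): payoffs 3, 9, 0 → best response Moderate.
Incumbent against (Passive, Moderate): payoffs 3, 8, -7 → best response Moderate.
Entrant against (Aggressive, Aggressive): payoffs -2, 3 → best response Passive.
Entrant against (Aggressive, Moderate): payoffs -4, 6 → best response Passive.
Entrant against (Moderate, Aggressive): payoffs 7, 3 → best response Moderate.
Entrant against (Moderate, Moderate): payoffs -1, 2 → best response Passive.
Entrant against (Passive, Aggressive): payoffs -1, -9 → best response Moderate.
Entrant against (Passive, Moderate): payoffs -3, -6 → best response Moderate.
Second Entrant against (Aggressive, Moderate): payoffs -5, -1 → best response Moderate.
Second Entrant against (Aggressive, Passive): payoffs -5, -6 → best response Aggressive.
Second Entrant against (Moderate, Moderate): payoffs -9, 5 → best response Moderate.
Second Entrant against (Moderate, Passive): payoffs -8, 4 → best response Moderate.
Second Entrant against (Passive, Moderate): payoffs 0, 7 → best response Moderate.
Second Entrant against (Passive, Passive): payoffs -7, -5 → best response Moderate.
Mutual best responses: (Moderate, Passive, Moderate).

The unique pure-strategy Nash equilibrium is (Moderate, Passive, Moderate).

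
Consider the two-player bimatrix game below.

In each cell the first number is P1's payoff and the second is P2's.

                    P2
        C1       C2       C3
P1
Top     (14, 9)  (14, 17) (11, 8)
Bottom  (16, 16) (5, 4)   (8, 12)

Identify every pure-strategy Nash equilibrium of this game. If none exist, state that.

P1 against C1: payoffs 14, 16 → best response Bottom.
P1 against C2: payoffs 14, 5 → best response Top.
P1 against C3: payoffs 11, 8 → best response Top.
P2 against Top: payoffs 9, 17, 8 → best response C2.
P2 against Bottom: payoffs 16, 4, 12 → best response C1.
Mutual best responses: (Top, C2); (Bottom, C1).

The pure Nash equilibria are (Top, C2), (Bottom, C1).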